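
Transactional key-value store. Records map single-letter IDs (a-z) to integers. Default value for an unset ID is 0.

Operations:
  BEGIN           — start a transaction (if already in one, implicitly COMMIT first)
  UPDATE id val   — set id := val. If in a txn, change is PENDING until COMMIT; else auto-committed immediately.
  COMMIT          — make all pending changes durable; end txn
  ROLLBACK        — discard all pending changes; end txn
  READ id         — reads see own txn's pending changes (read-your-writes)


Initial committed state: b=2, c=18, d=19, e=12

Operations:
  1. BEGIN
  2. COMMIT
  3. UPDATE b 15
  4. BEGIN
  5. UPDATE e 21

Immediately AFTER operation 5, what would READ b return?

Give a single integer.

Initial committed: {b=2, c=18, d=19, e=12}
Op 1: BEGIN: in_txn=True, pending={}
Op 2: COMMIT: merged [] into committed; committed now {b=2, c=18, d=19, e=12}
Op 3: UPDATE b=15 (auto-commit; committed b=15)
Op 4: BEGIN: in_txn=True, pending={}
Op 5: UPDATE e=21 (pending; pending now {e=21})
After op 5: visible(b) = 15 (pending={e=21}, committed={b=15, c=18, d=19, e=12})

Answer: 15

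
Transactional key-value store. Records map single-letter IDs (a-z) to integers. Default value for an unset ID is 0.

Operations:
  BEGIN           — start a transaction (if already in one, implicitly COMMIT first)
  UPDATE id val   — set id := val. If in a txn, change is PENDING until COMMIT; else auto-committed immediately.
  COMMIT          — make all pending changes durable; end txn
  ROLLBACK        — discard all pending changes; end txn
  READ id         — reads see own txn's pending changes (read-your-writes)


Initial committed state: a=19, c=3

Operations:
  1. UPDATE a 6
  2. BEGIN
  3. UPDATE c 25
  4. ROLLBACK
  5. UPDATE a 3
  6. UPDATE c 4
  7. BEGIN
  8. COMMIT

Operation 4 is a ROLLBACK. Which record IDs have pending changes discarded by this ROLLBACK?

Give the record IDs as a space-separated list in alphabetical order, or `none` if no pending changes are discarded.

Answer: c

Derivation:
Initial committed: {a=19, c=3}
Op 1: UPDATE a=6 (auto-commit; committed a=6)
Op 2: BEGIN: in_txn=True, pending={}
Op 3: UPDATE c=25 (pending; pending now {c=25})
Op 4: ROLLBACK: discarded pending ['c']; in_txn=False
Op 5: UPDATE a=3 (auto-commit; committed a=3)
Op 6: UPDATE c=4 (auto-commit; committed c=4)
Op 7: BEGIN: in_txn=True, pending={}
Op 8: COMMIT: merged [] into committed; committed now {a=3, c=4}
ROLLBACK at op 4 discards: ['c']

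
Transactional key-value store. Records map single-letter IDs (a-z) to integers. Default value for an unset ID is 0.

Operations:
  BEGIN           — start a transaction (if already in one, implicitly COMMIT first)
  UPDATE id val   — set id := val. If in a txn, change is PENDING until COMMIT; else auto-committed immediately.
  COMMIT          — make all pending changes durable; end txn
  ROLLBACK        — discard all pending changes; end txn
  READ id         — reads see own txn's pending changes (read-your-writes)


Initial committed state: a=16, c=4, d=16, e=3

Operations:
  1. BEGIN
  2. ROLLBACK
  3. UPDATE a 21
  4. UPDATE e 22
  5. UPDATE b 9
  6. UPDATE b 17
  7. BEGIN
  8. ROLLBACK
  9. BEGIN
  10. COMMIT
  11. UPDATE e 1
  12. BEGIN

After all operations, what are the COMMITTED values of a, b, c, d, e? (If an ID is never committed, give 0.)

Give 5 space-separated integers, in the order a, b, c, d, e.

Answer: 21 17 4 16 1

Derivation:
Initial committed: {a=16, c=4, d=16, e=3}
Op 1: BEGIN: in_txn=True, pending={}
Op 2: ROLLBACK: discarded pending []; in_txn=False
Op 3: UPDATE a=21 (auto-commit; committed a=21)
Op 4: UPDATE e=22 (auto-commit; committed e=22)
Op 5: UPDATE b=9 (auto-commit; committed b=9)
Op 6: UPDATE b=17 (auto-commit; committed b=17)
Op 7: BEGIN: in_txn=True, pending={}
Op 8: ROLLBACK: discarded pending []; in_txn=False
Op 9: BEGIN: in_txn=True, pending={}
Op 10: COMMIT: merged [] into committed; committed now {a=21, b=17, c=4, d=16, e=22}
Op 11: UPDATE e=1 (auto-commit; committed e=1)
Op 12: BEGIN: in_txn=True, pending={}
Final committed: {a=21, b=17, c=4, d=16, e=1}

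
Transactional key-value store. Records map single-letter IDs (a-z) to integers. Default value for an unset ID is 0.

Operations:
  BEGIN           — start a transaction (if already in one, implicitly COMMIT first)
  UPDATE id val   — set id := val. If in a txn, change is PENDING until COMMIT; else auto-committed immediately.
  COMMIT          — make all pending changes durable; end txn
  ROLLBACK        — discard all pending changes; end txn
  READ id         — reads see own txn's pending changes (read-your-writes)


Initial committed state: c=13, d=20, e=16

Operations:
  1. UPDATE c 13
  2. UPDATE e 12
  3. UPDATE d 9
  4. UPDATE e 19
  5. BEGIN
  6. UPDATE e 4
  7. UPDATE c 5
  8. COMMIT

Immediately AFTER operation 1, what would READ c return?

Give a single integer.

Initial committed: {c=13, d=20, e=16}
Op 1: UPDATE c=13 (auto-commit; committed c=13)
After op 1: visible(c) = 13 (pending={}, committed={c=13, d=20, e=16})

Answer: 13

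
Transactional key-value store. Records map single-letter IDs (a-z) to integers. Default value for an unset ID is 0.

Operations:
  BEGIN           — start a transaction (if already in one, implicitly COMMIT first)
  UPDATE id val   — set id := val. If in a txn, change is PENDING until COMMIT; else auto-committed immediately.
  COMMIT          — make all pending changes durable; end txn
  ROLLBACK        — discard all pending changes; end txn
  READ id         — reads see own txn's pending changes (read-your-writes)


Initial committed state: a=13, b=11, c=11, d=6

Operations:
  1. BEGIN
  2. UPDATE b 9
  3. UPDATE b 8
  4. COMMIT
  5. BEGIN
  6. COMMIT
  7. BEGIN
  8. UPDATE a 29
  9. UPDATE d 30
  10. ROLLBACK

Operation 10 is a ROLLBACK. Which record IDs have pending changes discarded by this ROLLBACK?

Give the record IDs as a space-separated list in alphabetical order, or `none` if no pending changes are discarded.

Answer: a d

Derivation:
Initial committed: {a=13, b=11, c=11, d=6}
Op 1: BEGIN: in_txn=True, pending={}
Op 2: UPDATE b=9 (pending; pending now {b=9})
Op 3: UPDATE b=8 (pending; pending now {b=8})
Op 4: COMMIT: merged ['b'] into committed; committed now {a=13, b=8, c=11, d=6}
Op 5: BEGIN: in_txn=True, pending={}
Op 6: COMMIT: merged [] into committed; committed now {a=13, b=8, c=11, d=6}
Op 7: BEGIN: in_txn=True, pending={}
Op 8: UPDATE a=29 (pending; pending now {a=29})
Op 9: UPDATE d=30 (pending; pending now {a=29, d=30})
Op 10: ROLLBACK: discarded pending ['a', 'd']; in_txn=False
ROLLBACK at op 10 discards: ['a', 'd']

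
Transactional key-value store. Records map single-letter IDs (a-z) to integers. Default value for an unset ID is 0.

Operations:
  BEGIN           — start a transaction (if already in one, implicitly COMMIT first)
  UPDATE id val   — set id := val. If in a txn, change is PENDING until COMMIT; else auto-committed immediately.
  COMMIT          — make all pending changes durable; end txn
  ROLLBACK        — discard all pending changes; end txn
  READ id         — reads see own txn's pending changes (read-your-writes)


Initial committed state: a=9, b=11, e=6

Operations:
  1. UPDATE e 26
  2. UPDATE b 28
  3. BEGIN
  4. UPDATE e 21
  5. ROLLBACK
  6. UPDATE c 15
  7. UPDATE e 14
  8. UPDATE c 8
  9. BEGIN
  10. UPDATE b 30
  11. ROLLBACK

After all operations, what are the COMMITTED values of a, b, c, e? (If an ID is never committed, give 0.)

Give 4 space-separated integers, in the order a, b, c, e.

Initial committed: {a=9, b=11, e=6}
Op 1: UPDATE e=26 (auto-commit; committed e=26)
Op 2: UPDATE b=28 (auto-commit; committed b=28)
Op 3: BEGIN: in_txn=True, pending={}
Op 4: UPDATE e=21 (pending; pending now {e=21})
Op 5: ROLLBACK: discarded pending ['e']; in_txn=False
Op 6: UPDATE c=15 (auto-commit; committed c=15)
Op 7: UPDATE e=14 (auto-commit; committed e=14)
Op 8: UPDATE c=8 (auto-commit; committed c=8)
Op 9: BEGIN: in_txn=True, pending={}
Op 10: UPDATE b=30 (pending; pending now {b=30})
Op 11: ROLLBACK: discarded pending ['b']; in_txn=False
Final committed: {a=9, b=28, c=8, e=14}

Answer: 9 28 8 14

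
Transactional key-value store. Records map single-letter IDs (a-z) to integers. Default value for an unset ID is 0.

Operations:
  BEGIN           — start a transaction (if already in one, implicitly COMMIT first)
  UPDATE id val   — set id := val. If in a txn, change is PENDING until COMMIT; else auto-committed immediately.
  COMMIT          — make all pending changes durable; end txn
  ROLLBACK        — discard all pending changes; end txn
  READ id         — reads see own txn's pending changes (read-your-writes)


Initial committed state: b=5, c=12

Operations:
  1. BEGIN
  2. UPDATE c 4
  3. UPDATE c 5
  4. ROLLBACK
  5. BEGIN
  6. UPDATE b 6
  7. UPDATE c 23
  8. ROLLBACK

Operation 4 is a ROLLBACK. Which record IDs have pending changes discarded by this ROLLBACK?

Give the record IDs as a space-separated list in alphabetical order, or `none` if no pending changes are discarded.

Initial committed: {b=5, c=12}
Op 1: BEGIN: in_txn=True, pending={}
Op 2: UPDATE c=4 (pending; pending now {c=4})
Op 3: UPDATE c=5 (pending; pending now {c=5})
Op 4: ROLLBACK: discarded pending ['c']; in_txn=False
Op 5: BEGIN: in_txn=True, pending={}
Op 6: UPDATE b=6 (pending; pending now {b=6})
Op 7: UPDATE c=23 (pending; pending now {b=6, c=23})
Op 8: ROLLBACK: discarded pending ['b', 'c']; in_txn=False
ROLLBACK at op 4 discards: ['c']

Answer: c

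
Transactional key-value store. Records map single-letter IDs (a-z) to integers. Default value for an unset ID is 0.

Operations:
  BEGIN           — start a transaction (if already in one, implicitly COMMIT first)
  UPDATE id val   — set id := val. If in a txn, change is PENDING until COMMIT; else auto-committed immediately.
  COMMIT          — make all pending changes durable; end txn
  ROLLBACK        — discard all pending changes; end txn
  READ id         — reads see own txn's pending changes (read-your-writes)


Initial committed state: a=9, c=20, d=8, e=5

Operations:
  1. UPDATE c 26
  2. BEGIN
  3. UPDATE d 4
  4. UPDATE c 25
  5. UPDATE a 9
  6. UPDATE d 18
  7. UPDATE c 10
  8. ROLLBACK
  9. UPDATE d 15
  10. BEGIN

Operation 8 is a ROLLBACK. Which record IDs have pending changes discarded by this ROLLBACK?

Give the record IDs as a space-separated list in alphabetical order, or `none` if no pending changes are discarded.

Initial committed: {a=9, c=20, d=8, e=5}
Op 1: UPDATE c=26 (auto-commit; committed c=26)
Op 2: BEGIN: in_txn=True, pending={}
Op 3: UPDATE d=4 (pending; pending now {d=4})
Op 4: UPDATE c=25 (pending; pending now {c=25, d=4})
Op 5: UPDATE a=9 (pending; pending now {a=9, c=25, d=4})
Op 6: UPDATE d=18 (pending; pending now {a=9, c=25, d=18})
Op 7: UPDATE c=10 (pending; pending now {a=9, c=10, d=18})
Op 8: ROLLBACK: discarded pending ['a', 'c', 'd']; in_txn=False
Op 9: UPDATE d=15 (auto-commit; committed d=15)
Op 10: BEGIN: in_txn=True, pending={}
ROLLBACK at op 8 discards: ['a', 'c', 'd']

Answer: a c d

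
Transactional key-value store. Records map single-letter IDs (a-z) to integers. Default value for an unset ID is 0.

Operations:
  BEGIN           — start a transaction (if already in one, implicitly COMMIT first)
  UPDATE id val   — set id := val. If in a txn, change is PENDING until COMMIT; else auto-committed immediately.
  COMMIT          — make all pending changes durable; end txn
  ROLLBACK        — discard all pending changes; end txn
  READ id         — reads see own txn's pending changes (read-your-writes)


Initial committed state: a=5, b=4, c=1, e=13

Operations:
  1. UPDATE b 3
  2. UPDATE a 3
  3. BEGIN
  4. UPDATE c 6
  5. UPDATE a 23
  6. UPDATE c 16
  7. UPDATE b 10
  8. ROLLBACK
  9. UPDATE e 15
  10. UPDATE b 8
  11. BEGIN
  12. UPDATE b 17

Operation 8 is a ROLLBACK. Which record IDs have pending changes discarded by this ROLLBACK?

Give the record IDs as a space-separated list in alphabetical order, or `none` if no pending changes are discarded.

Answer: a b c

Derivation:
Initial committed: {a=5, b=4, c=1, e=13}
Op 1: UPDATE b=3 (auto-commit; committed b=3)
Op 2: UPDATE a=3 (auto-commit; committed a=3)
Op 3: BEGIN: in_txn=True, pending={}
Op 4: UPDATE c=6 (pending; pending now {c=6})
Op 5: UPDATE a=23 (pending; pending now {a=23, c=6})
Op 6: UPDATE c=16 (pending; pending now {a=23, c=16})
Op 7: UPDATE b=10 (pending; pending now {a=23, b=10, c=16})
Op 8: ROLLBACK: discarded pending ['a', 'b', 'c']; in_txn=False
Op 9: UPDATE e=15 (auto-commit; committed e=15)
Op 10: UPDATE b=8 (auto-commit; committed b=8)
Op 11: BEGIN: in_txn=True, pending={}
Op 12: UPDATE b=17 (pending; pending now {b=17})
ROLLBACK at op 8 discards: ['a', 'b', 'c']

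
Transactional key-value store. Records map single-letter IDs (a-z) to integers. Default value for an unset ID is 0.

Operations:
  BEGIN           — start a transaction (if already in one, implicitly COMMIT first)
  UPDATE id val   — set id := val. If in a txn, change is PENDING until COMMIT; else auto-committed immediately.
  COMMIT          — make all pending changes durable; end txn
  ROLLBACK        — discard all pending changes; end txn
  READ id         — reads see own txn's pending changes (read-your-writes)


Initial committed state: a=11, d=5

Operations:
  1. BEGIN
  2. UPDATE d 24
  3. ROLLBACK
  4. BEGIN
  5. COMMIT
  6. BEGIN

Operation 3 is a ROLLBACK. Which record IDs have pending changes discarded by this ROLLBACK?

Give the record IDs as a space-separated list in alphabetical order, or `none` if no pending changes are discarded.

Answer: d

Derivation:
Initial committed: {a=11, d=5}
Op 1: BEGIN: in_txn=True, pending={}
Op 2: UPDATE d=24 (pending; pending now {d=24})
Op 3: ROLLBACK: discarded pending ['d']; in_txn=False
Op 4: BEGIN: in_txn=True, pending={}
Op 5: COMMIT: merged [] into committed; committed now {a=11, d=5}
Op 6: BEGIN: in_txn=True, pending={}
ROLLBACK at op 3 discards: ['d']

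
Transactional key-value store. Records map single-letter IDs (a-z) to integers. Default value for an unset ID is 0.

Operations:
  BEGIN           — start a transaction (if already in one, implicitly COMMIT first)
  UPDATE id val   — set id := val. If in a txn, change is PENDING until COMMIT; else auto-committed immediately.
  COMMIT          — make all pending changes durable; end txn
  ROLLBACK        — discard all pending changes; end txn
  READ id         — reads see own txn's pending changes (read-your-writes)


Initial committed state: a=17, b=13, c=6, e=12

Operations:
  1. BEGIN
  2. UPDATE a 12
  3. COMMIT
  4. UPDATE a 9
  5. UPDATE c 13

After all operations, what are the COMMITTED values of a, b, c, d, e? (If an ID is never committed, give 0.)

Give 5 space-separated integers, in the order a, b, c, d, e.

Answer: 9 13 13 0 12

Derivation:
Initial committed: {a=17, b=13, c=6, e=12}
Op 1: BEGIN: in_txn=True, pending={}
Op 2: UPDATE a=12 (pending; pending now {a=12})
Op 3: COMMIT: merged ['a'] into committed; committed now {a=12, b=13, c=6, e=12}
Op 4: UPDATE a=9 (auto-commit; committed a=9)
Op 5: UPDATE c=13 (auto-commit; committed c=13)
Final committed: {a=9, b=13, c=13, e=12}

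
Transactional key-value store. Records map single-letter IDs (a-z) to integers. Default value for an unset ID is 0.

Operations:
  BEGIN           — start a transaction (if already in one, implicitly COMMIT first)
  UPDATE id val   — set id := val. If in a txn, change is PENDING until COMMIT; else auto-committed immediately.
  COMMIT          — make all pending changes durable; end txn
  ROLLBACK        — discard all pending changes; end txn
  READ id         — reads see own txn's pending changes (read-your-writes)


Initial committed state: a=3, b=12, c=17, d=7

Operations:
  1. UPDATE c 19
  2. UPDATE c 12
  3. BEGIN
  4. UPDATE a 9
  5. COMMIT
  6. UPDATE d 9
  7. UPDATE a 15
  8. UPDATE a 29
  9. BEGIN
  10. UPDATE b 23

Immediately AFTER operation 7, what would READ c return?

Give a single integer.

Initial committed: {a=3, b=12, c=17, d=7}
Op 1: UPDATE c=19 (auto-commit; committed c=19)
Op 2: UPDATE c=12 (auto-commit; committed c=12)
Op 3: BEGIN: in_txn=True, pending={}
Op 4: UPDATE a=9 (pending; pending now {a=9})
Op 5: COMMIT: merged ['a'] into committed; committed now {a=9, b=12, c=12, d=7}
Op 6: UPDATE d=9 (auto-commit; committed d=9)
Op 7: UPDATE a=15 (auto-commit; committed a=15)
After op 7: visible(c) = 12 (pending={}, committed={a=15, b=12, c=12, d=9})

Answer: 12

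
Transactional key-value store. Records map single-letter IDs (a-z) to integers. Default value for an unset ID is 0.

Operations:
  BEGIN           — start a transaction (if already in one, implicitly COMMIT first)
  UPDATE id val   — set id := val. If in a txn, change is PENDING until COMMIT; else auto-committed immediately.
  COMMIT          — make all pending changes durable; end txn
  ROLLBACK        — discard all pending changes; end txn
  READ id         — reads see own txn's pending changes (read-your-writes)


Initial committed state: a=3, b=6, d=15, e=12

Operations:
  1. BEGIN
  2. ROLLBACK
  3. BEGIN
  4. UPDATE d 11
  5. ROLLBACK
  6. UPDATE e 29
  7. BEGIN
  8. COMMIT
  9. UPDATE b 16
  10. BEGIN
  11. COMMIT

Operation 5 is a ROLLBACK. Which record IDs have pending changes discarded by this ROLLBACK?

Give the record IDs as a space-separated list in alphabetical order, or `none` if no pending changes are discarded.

Initial committed: {a=3, b=6, d=15, e=12}
Op 1: BEGIN: in_txn=True, pending={}
Op 2: ROLLBACK: discarded pending []; in_txn=False
Op 3: BEGIN: in_txn=True, pending={}
Op 4: UPDATE d=11 (pending; pending now {d=11})
Op 5: ROLLBACK: discarded pending ['d']; in_txn=False
Op 6: UPDATE e=29 (auto-commit; committed e=29)
Op 7: BEGIN: in_txn=True, pending={}
Op 8: COMMIT: merged [] into committed; committed now {a=3, b=6, d=15, e=29}
Op 9: UPDATE b=16 (auto-commit; committed b=16)
Op 10: BEGIN: in_txn=True, pending={}
Op 11: COMMIT: merged [] into committed; committed now {a=3, b=16, d=15, e=29}
ROLLBACK at op 5 discards: ['d']

Answer: d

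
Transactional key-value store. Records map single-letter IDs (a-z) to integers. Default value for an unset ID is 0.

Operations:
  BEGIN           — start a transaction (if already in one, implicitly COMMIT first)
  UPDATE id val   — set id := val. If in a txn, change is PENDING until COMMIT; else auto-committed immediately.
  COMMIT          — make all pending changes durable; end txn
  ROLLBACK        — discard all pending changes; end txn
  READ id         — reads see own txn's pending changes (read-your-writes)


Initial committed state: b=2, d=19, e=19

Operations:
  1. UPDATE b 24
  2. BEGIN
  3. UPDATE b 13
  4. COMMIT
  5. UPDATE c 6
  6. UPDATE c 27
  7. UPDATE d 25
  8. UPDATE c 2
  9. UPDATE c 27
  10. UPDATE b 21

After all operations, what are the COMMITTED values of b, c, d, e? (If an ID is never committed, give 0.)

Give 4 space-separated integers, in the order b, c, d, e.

Initial committed: {b=2, d=19, e=19}
Op 1: UPDATE b=24 (auto-commit; committed b=24)
Op 2: BEGIN: in_txn=True, pending={}
Op 3: UPDATE b=13 (pending; pending now {b=13})
Op 4: COMMIT: merged ['b'] into committed; committed now {b=13, d=19, e=19}
Op 5: UPDATE c=6 (auto-commit; committed c=6)
Op 6: UPDATE c=27 (auto-commit; committed c=27)
Op 7: UPDATE d=25 (auto-commit; committed d=25)
Op 8: UPDATE c=2 (auto-commit; committed c=2)
Op 9: UPDATE c=27 (auto-commit; committed c=27)
Op 10: UPDATE b=21 (auto-commit; committed b=21)
Final committed: {b=21, c=27, d=25, e=19}

Answer: 21 27 25 19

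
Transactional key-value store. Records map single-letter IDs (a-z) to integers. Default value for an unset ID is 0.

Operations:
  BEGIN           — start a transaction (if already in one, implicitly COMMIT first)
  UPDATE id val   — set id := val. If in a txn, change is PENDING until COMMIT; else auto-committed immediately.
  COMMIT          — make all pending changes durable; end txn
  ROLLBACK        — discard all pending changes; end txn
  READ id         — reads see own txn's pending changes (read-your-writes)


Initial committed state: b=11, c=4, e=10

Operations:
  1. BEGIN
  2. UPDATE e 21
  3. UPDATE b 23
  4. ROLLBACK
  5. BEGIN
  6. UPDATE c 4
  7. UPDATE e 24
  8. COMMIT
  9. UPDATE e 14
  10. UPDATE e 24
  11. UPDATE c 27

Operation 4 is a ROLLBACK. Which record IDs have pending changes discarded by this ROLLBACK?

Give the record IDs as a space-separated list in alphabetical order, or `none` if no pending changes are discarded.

Initial committed: {b=11, c=4, e=10}
Op 1: BEGIN: in_txn=True, pending={}
Op 2: UPDATE e=21 (pending; pending now {e=21})
Op 3: UPDATE b=23 (pending; pending now {b=23, e=21})
Op 4: ROLLBACK: discarded pending ['b', 'e']; in_txn=False
Op 5: BEGIN: in_txn=True, pending={}
Op 6: UPDATE c=4 (pending; pending now {c=4})
Op 7: UPDATE e=24 (pending; pending now {c=4, e=24})
Op 8: COMMIT: merged ['c', 'e'] into committed; committed now {b=11, c=4, e=24}
Op 9: UPDATE e=14 (auto-commit; committed e=14)
Op 10: UPDATE e=24 (auto-commit; committed e=24)
Op 11: UPDATE c=27 (auto-commit; committed c=27)
ROLLBACK at op 4 discards: ['b', 'e']

Answer: b e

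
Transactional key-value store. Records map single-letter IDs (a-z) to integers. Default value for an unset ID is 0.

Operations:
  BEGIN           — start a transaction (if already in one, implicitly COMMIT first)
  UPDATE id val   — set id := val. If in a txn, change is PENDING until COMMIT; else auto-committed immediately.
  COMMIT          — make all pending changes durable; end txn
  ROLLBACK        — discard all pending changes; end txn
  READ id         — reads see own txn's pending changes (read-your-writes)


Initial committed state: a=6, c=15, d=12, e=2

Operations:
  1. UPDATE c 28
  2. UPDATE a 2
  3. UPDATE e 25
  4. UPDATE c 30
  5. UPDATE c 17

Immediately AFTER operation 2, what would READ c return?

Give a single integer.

Initial committed: {a=6, c=15, d=12, e=2}
Op 1: UPDATE c=28 (auto-commit; committed c=28)
Op 2: UPDATE a=2 (auto-commit; committed a=2)
After op 2: visible(c) = 28 (pending={}, committed={a=2, c=28, d=12, e=2})

Answer: 28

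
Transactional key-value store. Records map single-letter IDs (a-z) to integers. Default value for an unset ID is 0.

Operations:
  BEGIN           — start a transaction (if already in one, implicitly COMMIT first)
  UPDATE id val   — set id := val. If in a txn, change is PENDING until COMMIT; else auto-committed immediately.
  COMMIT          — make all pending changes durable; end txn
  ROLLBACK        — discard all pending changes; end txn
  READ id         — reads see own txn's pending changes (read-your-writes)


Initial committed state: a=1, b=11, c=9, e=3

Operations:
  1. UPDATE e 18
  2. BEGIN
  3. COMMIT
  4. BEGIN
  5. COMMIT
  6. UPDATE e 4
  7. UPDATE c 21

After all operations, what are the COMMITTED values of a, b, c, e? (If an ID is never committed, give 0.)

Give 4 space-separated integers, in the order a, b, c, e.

Answer: 1 11 21 4

Derivation:
Initial committed: {a=1, b=11, c=9, e=3}
Op 1: UPDATE e=18 (auto-commit; committed e=18)
Op 2: BEGIN: in_txn=True, pending={}
Op 3: COMMIT: merged [] into committed; committed now {a=1, b=11, c=9, e=18}
Op 4: BEGIN: in_txn=True, pending={}
Op 5: COMMIT: merged [] into committed; committed now {a=1, b=11, c=9, e=18}
Op 6: UPDATE e=4 (auto-commit; committed e=4)
Op 7: UPDATE c=21 (auto-commit; committed c=21)
Final committed: {a=1, b=11, c=21, e=4}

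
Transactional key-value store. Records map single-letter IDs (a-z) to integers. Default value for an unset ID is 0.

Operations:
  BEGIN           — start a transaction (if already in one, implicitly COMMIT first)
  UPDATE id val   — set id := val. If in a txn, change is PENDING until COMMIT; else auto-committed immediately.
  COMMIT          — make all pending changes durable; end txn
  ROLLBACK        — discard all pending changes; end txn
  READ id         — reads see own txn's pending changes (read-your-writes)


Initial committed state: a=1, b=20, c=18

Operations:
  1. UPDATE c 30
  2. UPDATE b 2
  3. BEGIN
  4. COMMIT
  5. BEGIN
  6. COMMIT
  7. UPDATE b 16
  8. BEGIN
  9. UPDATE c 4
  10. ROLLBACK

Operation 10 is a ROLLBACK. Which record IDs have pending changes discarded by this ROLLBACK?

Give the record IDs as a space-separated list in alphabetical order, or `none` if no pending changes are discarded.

Initial committed: {a=1, b=20, c=18}
Op 1: UPDATE c=30 (auto-commit; committed c=30)
Op 2: UPDATE b=2 (auto-commit; committed b=2)
Op 3: BEGIN: in_txn=True, pending={}
Op 4: COMMIT: merged [] into committed; committed now {a=1, b=2, c=30}
Op 5: BEGIN: in_txn=True, pending={}
Op 6: COMMIT: merged [] into committed; committed now {a=1, b=2, c=30}
Op 7: UPDATE b=16 (auto-commit; committed b=16)
Op 8: BEGIN: in_txn=True, pending={}
Op 9: UPDATE c=4 (pending; pending now {c=4})
Op 10: ROLLBACK: discarded pending ['c']; in_txn=False
ROLLBACK at op 10 discards: ['c']

Answer: c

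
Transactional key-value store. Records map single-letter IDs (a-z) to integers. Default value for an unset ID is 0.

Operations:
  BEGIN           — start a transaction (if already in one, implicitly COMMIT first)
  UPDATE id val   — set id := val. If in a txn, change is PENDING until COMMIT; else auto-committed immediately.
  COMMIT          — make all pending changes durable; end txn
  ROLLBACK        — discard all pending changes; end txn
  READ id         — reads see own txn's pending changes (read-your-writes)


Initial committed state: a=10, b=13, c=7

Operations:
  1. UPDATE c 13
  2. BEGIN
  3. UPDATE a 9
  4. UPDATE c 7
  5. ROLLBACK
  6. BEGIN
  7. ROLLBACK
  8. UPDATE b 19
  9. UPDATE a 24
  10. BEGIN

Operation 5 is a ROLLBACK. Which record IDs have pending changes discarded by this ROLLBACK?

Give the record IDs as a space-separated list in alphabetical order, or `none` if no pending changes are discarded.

Initial committed: {a=10, b=13, c=7}
Op 1: UPDATE c=13 (auto-commit; committed c=13)
Op 2: BEGIN: in_txn=True, pending={}
Op 3: UPDATE a=9 (pending; pending now {a=9})
Op 4: UPDATE c=7 (pending; pending now {a=9, c=7})
Op 5: ROLLBACK: discarded pending ['a', 'c']; in_txn=False
Op 6: BEGIN: in_txn=True, pending={}
Op 7: ROLLBACK: discarded pending []; in_txn=False
Op 8: UPDATE b=19 (auto-commit; committed b=19)
Op 9: UPDATE a=24 (auto-commit; committed a=24)
Op 10: BEGIN: in_txn=True, pending={}
ROLLBACK at op 5 discards: ['a', 'c']

Answer: a c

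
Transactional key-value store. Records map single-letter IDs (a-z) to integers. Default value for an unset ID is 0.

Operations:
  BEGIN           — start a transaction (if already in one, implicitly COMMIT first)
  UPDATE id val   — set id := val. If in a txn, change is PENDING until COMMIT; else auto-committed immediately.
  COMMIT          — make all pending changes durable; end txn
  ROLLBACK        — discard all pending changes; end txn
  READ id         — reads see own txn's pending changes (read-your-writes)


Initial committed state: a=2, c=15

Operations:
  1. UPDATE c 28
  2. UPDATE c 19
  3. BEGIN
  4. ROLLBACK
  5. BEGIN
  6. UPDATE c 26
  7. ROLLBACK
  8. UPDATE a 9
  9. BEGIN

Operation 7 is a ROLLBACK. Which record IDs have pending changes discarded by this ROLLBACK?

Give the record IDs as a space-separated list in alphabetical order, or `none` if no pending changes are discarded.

Answer: c

Derivation:
Initial committed: {a=2, c=15}
Op 1: UPDATE c=28 (auto-commit; committed c=28)
Op 2: UPDATE c=19 (auto-commit; committed c=19)
Op 3: BEGIN: in_txn=True, pending={}
Op 4: ROLLBACK: discarded pending []; in_txn=False
Op 5: BEGIN: in_txn=True, pending={}
Op 6: UPDATE c=26 (pending; pending now {c=26})
Op 7: ROLLBACK: discarded pending ['c']; in_txn=False
Op 8: UPDATE a=9 (auto-commit; committed a=9)
Op 9: BEGIN: in_txn=True, pending={}
ROLLBACK at op 7 discards: ['c']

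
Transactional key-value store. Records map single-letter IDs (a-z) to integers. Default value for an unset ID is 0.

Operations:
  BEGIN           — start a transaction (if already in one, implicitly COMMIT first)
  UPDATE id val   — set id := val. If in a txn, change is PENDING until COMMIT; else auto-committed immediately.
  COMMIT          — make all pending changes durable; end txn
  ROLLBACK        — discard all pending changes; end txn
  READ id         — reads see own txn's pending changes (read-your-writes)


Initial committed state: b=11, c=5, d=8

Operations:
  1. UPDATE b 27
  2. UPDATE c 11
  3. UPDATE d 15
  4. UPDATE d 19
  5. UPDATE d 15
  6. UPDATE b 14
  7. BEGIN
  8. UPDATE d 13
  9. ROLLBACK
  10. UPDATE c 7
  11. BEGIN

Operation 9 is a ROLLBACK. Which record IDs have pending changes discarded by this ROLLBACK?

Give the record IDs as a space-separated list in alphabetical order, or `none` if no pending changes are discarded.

Initial committed: {b=11, c=5, d=8}
Op 1: UPDATE b=27 (auto-commit; committed b=27)
Op 2: UPDATE c=11 (auto-commit; committed c=11)
Op 3: UPDATE d=15 (auto-commit; committed d=15)
Op 4: UPDATE d=19 (auto-commit; committed d=19)
Op 5: UPDATE d=15 (auto-commit; committed d=15)
Op 6: UPDATE b=14 (auto-commit; committed b=14)
Op 7: BEGIN: in_txn=True, pending={}
Op 8: UPDATE d=13 (pending; pending now {d=13})
Op 9: ROLLBACK: discarded pending ['d']; in_txn=False
Op 10: UPDATE c=7 (auto-commit; committed c=7)
Op 11: BEGIN: in_txn=True, pending={}
ROLLBACK at op 9 discards: ['d']

Answer: d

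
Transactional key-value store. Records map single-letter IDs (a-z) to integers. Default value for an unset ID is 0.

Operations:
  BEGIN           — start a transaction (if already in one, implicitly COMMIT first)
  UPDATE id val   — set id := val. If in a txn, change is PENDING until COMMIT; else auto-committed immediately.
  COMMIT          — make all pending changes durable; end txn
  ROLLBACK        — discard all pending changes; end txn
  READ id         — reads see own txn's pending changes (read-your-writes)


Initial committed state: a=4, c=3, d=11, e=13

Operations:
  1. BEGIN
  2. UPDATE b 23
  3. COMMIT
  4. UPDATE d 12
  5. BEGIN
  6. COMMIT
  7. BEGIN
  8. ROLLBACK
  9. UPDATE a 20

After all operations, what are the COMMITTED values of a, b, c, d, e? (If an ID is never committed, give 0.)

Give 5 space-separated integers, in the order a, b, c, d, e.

Initial committed: {a=4, c=3, d=11, e=13}
Op 1: BEGIN: in_txn=True, pending={}
Op 2: UPDATE b=23 (pending; pending now {b=23})
Op 3: COMMIT: merged ['b'] into committed; committed now {a=4, b=23, c=3, d=11, e=13}
Op 4: UPDATE d=12 (auto-commit; committed d=12)
Op 5: BEGIN: in_txn=True, pending={}
Op 6: COMMIT: merged [] into committed; committed now {a=4, b=23, c=3, d=12, e=13}
Op 7: BEGIN: in_txn=True, pending={}
Op 8: ROLLBACK: discarded pending []; in_txn=False
Op 9: UPDATE a=20 (auto-commit; committed a=20)
Final committed: {a=20, b=23, c=3, d=12, e=13}

Answer: 20 23 3 12 13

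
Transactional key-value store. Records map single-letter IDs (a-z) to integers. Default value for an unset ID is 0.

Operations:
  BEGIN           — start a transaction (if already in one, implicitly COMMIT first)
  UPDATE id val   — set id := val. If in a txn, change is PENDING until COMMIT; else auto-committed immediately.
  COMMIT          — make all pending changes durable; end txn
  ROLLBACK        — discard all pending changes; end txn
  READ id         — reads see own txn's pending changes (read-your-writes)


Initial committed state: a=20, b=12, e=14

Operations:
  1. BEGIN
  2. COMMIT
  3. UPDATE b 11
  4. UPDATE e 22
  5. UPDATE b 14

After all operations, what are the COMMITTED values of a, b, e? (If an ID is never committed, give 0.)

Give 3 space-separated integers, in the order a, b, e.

Initial committed: {a=20, b=12, e=14}
Op 1: BEGIN: in_txn=True, pending={}
Op 2: COMMIT: merged [] into committed; committed now {a=20, b=12, e=14}
Op 3: UPDATE b=11 (auto-commit; committed b=11)
Op 4: UPDATE e=22 (auto-commit; committed e=22)
Op 5: UPDATE b=14 (auto-commit; committed b=14)
Final committed: {a=20, b=14, e=22}

Answer: 20 14 22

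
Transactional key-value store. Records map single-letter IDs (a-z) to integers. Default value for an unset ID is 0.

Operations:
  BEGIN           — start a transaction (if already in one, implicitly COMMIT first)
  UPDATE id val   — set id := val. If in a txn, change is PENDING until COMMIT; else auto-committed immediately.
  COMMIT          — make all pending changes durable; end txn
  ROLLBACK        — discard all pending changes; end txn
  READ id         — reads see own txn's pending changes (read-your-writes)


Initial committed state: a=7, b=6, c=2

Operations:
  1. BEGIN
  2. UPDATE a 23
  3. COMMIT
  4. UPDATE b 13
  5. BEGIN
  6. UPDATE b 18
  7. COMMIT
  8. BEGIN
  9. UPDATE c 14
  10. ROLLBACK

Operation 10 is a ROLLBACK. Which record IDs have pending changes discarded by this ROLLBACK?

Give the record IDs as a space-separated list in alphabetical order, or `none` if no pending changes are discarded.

Answer: c

Derivation:
Initial committed: {a=7, b=6, c=2}
Op 1: BEGIN: in_txn=True, pending={}
Op 2: UPDATE a=23 (pending; pending now {a=23})
Op 3: COMMIT: merged ['a'] into committed; committed now {a=23, b=6, c=2}
Op 4: UPDATE b=13 (auto-commit; committed b=13)
Op 5: BEGIN: in_txn=True, pending={}
Op 6: UPDATE b=18 (pending; pending now {b=18})
Op 7: COMMIT: merged ['b'] into committed; committed now {a=23, b=18, c=2}
Op 8: BEGIN: in_txn=True, pending={}
Op 9: UPDATE c=14 (pending; pending now {c=14})
Op 10: ROLLBACK: discarded pending ['c']; in_txn=False
ROLLBACK at op 10 discards: ['c']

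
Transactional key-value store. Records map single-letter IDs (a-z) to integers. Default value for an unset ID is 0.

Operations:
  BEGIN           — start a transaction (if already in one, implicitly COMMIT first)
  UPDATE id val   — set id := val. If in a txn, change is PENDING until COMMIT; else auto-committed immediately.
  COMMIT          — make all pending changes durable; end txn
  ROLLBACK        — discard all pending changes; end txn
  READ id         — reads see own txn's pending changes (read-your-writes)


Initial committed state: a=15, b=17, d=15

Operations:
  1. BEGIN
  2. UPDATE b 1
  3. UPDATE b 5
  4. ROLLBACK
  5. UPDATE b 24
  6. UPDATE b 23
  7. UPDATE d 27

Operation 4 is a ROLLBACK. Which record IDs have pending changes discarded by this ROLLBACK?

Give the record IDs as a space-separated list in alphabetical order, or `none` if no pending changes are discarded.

Answer: b

Derivation:
Initial committed: {a=15, b=17, d=15}
Op 1: BEGIN: in_txn=True, pending={}
Op 2: UPDATE b=1 (pending; pending now {b=1})
Op 3: UPDATE b=5 (pending; pending now {b=5})
Op 4: ROLLBACK: discarded pending ['b']; in_txn=False
Op 5: UPDATE b=24 (auto-commit; committed b=24)
Op 6: UPDATE b=23 (auto-commit; committed b=23)
Op 7: UPDATE d=27 (auto-commit; committed d=27)
ROLLBACK at op 4 discards: ['b']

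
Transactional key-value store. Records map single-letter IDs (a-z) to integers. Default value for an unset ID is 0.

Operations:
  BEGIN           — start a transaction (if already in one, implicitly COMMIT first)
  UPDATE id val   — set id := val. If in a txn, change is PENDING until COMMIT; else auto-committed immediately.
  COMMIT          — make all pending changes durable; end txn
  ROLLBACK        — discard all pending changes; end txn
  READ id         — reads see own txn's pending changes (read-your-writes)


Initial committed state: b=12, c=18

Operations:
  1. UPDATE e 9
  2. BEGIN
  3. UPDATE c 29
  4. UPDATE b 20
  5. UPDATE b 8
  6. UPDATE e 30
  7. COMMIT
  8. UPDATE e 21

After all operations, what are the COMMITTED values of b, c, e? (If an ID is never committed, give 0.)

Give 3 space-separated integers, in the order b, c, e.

Answer: 8 29 21

Derivation:
Initial committed: {b=12, c=18}
Op 1: UPDATE e=9 (auto-commit; committed e=9)
Op 2: BEGIN: in_txn=True, pending={}
Op 3: UPDATE c=29 (pending; pending now {c=29})
Op 4: UPDATE b=20 (pending; pending now {b=20, c=29})
Op 5: UPDATE b=8 (pending; pending now {b=8, c=29})
Op 6: UPDATE e=30 (pending; pending now {b=8, c=29, e=30})
Op 7: COMMIT: merged ['b', 'c', 'e'] into committed; committed now {b=8, c=29, e=30}
Op 8: UPDATE e=21 (auto-commit; committed e=21)
Final committed: {b=8, c=29, e=21}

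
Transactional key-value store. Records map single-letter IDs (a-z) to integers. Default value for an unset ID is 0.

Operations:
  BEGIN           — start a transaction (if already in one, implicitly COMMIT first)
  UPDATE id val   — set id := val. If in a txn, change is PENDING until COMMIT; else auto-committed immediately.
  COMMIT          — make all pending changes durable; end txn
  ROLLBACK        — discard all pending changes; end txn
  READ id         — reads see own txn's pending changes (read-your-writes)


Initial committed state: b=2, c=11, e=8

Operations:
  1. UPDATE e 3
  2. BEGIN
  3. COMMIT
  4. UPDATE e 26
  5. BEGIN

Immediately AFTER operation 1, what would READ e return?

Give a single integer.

Answer: 3

Derivation:
Initial committed: {b=2, c=11, e=8}
Op 1: UPDATE e=3 (auto-commit; committed e=3)
After op 1: visible(e) = 3 (pending={}, committed={b=2, c=11, e=3})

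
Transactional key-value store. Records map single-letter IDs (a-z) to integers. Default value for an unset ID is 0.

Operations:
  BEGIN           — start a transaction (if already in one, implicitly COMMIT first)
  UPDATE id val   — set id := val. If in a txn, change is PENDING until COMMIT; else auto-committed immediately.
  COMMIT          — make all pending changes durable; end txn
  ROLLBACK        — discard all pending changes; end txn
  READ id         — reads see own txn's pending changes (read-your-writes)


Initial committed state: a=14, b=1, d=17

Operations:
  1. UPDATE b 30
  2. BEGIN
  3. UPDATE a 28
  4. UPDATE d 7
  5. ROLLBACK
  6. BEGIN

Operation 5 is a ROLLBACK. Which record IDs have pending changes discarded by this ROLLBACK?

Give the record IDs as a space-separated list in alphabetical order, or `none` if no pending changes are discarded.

Initial committed: {a=14, b=1, d=17}
Op 1: UPDATE b=30 (auto-commit; committed b=30)
Op 2: BEGIN: in_txn=True, pending={}
Op 3: UPDATE a=28 (pending; pending now {a=28})
Op 4: UPDATE d=7 (pending; pending now {a=28, d=7})
Op 5: ROLLBACK: discarded pending ['a', 'd']; in_txn=False
Op 6: BEGIN: in_txn=True, pending={}
ROLLBACK at op 5 discards: ['a', 'd']

Answer: a d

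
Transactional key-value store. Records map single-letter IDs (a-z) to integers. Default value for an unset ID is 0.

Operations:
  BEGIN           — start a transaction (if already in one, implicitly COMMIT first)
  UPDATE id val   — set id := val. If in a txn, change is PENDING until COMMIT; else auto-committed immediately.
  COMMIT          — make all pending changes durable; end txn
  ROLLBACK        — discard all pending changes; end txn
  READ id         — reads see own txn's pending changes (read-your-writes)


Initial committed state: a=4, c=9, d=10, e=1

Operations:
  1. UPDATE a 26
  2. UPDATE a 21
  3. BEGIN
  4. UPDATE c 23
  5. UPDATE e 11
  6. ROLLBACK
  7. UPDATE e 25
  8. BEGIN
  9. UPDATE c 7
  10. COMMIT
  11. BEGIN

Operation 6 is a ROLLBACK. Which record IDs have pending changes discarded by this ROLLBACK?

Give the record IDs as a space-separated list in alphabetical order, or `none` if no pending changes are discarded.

Initial committed: {a=4, c=9, d=10, e=1}
Op 1: UPDATE a=26 (auto-commit; committed a=26)
Op 2: UPDATE a=21 (auto-commit; committed a=21)
Op 3: BEGIN: in_txn=True, pending={}
Op 4: UPDATE c=23 (pending; pending now {c=23})
Op 5: UPDATE e=11 (pending; pending now {c=23, e=11})
Op 6: ROLLBACK: discarded pending ['c', 'e']; in_txn=False
Op 7: UPDATE e=25 (auto-commit; committed e=25)
Op 8: BEGIN: in_txn=True, pending={}
Op 9: UPDATE c=7 (pending; pending now {c=7})
Op 10: COMMIT: merged ['c'] into committed; committed now {a=21, c=7, d=10, e=25}
Op 11: BEGIN: in_txn=True, pending={}
ROLLBACK at op 6 discards: ['c', 'e']

Answer: c e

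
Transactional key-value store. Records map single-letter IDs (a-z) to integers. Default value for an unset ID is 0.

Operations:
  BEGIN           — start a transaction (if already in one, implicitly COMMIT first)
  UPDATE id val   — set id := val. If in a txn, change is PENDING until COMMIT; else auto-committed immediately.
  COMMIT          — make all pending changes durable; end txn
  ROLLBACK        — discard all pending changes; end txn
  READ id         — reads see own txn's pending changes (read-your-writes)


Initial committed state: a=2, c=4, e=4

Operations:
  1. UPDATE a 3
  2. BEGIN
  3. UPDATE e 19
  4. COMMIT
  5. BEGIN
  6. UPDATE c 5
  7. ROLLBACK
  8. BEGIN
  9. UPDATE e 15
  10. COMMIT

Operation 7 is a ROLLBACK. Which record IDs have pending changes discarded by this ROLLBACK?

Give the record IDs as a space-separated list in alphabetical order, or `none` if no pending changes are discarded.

Answer: c

Derivation:
Initial committed: {a=2, c=4, e=4}
Op 1: UPDATE a=3 (auto-commit; committed a=3)
Op 2: BEGIN: in_txn=True, pending={}
Op 3: UPDATE e=19 (pending; pending now {e=19})
Op 4: COMMIT: merged ['e'] into committed; committed now {a=3, c=4, e=19}
Op 5: BEGIN: in_txn=True, pending={}
Op 6: UPDATE c=5 (pending; pending now {c=5})
Op 7: ROLLBACK: discarded pending ['c']; in_txn=False
Op 8: BEGIN: in_txn=True, pending={}
Op 9: UPDATE e=15 (pending; pending now {e=15})
Op 10: COMMIT: merged ['e'] into committed; committed now {a=3, c=4, e=15}
ROLLBACK at op 7 discards: ['c']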